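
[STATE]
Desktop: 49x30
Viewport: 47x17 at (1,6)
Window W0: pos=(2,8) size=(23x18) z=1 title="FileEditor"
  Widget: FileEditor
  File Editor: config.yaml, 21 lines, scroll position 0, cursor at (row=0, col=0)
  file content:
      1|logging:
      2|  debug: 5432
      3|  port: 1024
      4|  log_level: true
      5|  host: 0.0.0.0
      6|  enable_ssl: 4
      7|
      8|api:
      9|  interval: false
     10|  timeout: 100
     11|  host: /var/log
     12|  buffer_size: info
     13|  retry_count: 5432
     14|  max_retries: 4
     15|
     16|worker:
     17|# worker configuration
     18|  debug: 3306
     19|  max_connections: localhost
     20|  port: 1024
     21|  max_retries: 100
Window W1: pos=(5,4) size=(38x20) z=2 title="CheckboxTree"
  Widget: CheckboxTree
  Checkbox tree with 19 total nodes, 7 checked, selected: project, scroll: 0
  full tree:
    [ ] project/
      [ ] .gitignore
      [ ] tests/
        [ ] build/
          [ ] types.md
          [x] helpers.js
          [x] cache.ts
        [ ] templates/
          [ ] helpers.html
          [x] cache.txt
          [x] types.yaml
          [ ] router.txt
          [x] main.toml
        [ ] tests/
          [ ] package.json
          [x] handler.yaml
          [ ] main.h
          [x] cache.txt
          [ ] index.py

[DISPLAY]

    ┠────────────────────────────────────┨     
    ┃>[-] project/                       ┃     
 ┏━━┃   [ ] .gitignore                   ┃     
 ┃ F┃   [-] tests/                       ┃     
 ┠──┃     [-] build/                     ┃     
 ┃█o┃       [ ] types.md                 ┃     
 ┃  ┃       [x] helpers.js               ┃     
 ┃  ┃       [x] cache.ts                 ┃     
 ┃  ┃     [-] templates/                 ┃     
 ┃  ┃       [ ] helpers.html             ┃     
 ┃  ┃       [x] cache.txt                ┃     
 ┃  ┃       [x] types.yaml               ┃     
 ┃ap┃       [ ] router.txt               ┃     
 ┃  ┃       [x] main.toml                ┃     
 ┃  ┃     [-] tests/                     ┃     
 ┃  ┃       [ ] package.json             ┃     
 ┃  ┃       [x] handler.yaml             ┃     


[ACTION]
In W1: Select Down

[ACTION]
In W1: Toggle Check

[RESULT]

    ┠────────────────────────────────────┨     
    ┃ [-] project/                       ┃     
 ┏━━┃>  [x] .gitignore                   ┃     
 ┃ F┃   [-] tests/                       ┃     
 ┠──┃     [-] build/                     ┃     
 ┃█o┃       [ ] types.md                 ┃     
 ┃  ┃       [x] helpers.js               ┃     
 ┃  ┃       [x] cache.ts                 ┃     
 ┃  ┃     [-] templates/                 ┃     
 ┃  ┃       [ ] helpers.html             ┃     
 ┃  ┃       [x] cache.txt                ┃     
 ┃  ┃       [x] types.yaml               ┃     
 ┃ap┃       [ ] router.txt               ┃     
 ┃  ┃       [x] main.toml                ┃     
 ┃  ┃     [-] tests/                     ┃     
 ┃  ┃       [ ] package.json             ┃     
 ┃  ┃       [x] handler.yaml             ┃     


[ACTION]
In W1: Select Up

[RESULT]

    ┠────────────────────────────────────┨     
    ┃>[-] project/                       ┃     
 ┏━━┃   [x] .gitignore                   ┃     
 ┃ F┃   [-] tests/                       ┃     
 ┠──┃     [-] build/                     ┃     
 ┃█o┃       [ ] types.md                 ┃     
 ┃  ┃       [x] helpers.js               ┃     
 ┃  ┃       [x] cache.ts                 ┃     
 ┃  ┃     [-] templates/                 ┃     
 ┃  ┃       [ ] helpers.html             ┃     
 ┃  ┃       [x] cache.txt                ┃     
 ┃  ┃       [x] types.yaml               ┃     
 ┃ap┃       [ ] router.txt               ┃     
 ┃  ┃       [x] main.toml                ┃     
 ┃  ┃     [-] tests/                     ┃     
 ┃  ┃       [ ] package.json             ┃     
 ┃  ┃       [x] handler.yaml             ┃     


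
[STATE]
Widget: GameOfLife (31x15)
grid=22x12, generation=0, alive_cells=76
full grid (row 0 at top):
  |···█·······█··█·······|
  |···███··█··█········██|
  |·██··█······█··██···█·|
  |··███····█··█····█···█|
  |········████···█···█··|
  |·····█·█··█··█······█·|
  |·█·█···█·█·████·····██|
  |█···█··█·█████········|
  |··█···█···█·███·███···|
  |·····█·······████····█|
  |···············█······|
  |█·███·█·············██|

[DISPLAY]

Gen: 0                         
···█·······█··█·······         
···███··█··█········██         
·██··█······█··██···█·         
··███····█··█····█···█         
········████···█···█··         
·····█·█··█··█······█·         
·█·█···█·█·████·····██         
█···█··█·█████········         
··█···█···█·███·███···         
·····█·······████····█         
···············█······         
█·███·█·············██         
                               
                               


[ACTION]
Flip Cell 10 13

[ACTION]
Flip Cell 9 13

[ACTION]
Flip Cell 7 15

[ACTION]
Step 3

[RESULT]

Gen: 3                         
······················         
···········██······███         
·██·······█··██·······         
·····██·█····█·····█·█         
···█·······█·█·····█··         
··█····██··███······█·         
·······██·······███·█·         
·█·····█·██·····███···         
··█·██···██······█····         
···██·█·██············         
···██·················         
···██·················         
                               
                               


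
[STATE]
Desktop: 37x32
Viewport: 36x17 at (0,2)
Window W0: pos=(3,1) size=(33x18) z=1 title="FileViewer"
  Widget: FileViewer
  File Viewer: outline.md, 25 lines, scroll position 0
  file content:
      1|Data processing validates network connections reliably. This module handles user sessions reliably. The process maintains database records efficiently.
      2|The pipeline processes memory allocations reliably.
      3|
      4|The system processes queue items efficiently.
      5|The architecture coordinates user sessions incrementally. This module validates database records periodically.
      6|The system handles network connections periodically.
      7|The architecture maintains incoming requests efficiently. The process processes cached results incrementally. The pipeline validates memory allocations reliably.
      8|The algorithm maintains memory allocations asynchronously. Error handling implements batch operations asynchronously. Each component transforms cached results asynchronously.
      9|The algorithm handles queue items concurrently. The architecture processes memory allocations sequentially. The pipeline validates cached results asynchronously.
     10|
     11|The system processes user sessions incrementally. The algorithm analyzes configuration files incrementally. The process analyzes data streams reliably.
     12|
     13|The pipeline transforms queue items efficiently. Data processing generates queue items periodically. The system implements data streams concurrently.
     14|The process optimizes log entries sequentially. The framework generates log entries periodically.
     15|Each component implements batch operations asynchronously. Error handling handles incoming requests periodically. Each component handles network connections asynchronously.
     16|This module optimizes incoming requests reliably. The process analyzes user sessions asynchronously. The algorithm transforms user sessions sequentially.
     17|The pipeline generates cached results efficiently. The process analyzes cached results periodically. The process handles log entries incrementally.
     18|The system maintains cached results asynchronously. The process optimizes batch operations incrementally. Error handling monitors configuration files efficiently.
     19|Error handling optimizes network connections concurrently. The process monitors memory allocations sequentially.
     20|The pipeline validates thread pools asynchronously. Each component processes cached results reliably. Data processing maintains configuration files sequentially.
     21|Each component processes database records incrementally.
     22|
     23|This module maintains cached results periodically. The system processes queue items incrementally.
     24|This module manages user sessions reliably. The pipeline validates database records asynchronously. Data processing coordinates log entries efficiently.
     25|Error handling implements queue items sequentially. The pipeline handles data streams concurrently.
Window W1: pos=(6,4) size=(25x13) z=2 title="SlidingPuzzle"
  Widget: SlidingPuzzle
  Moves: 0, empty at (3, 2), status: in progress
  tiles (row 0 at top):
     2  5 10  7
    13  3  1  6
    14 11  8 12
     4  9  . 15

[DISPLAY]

   ┃ FileViewer                    ┃
   ┠───────────────────────────────┨
   ┃Da┏━━━━━━━━━━━━━━━━━━━━━━━┓etw▲┃
   ┃Th┃ SlidingPuzzle         ┃ry █┃
   ┃  ┠───────────────────────┨   ░┃
   ┃Th┃┌────┬────┬────┬────┐  ┃ite░┃
   ┃Th┃│  2 │  5 │ 10 │  7 │  ┃s u░┃
   ┃Th┃├────┼────┼────┼────┤  ┃con░┃
   ┃Th┃│ 13 │  3 │  1 │  6 │  ┃inc░┃
   ┃Th┃├────┼────┼────┼────┤  ┃ory░┃
   ┃Th┃│ 14 │ 11 │  8 │ 12 │  ┃ it░┃
   ┃  ┃├────┼────┼────┼────┤  ┃   ░┃
   ┃Th┃│  4 │  9 │    │ 15 │  ┃ess░┃
   ┃  ┃└────┴────┴────┴────┘  ┃   ░┃
   ┃Th┗━━━━━━━━━━━━━━━━━━━━━━━┛ue ░┃
   ┃The process optimizes log entr▼┃
   ┗━━━━━━━━━━━━━━━━━━━━━━━━━━━━━━━┛


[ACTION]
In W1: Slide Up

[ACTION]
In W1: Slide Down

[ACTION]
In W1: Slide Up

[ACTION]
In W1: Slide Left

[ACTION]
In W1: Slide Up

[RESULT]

   ┃ FileViewer                    ┃
   ┠───────────────────────────────┨
   ┃Da┏━━━━━━━━━━━━━━━━━━━━━━━┓etw▲┃
   ┃Th┃ SlidingPuzzle         ┃ry █┃
   ┃  ┠───────────────────────┨   ░┃
   ┃Th┃┌────┬────┬────┬────┐  ┃ite░┃
   ┃Th┃│  2 │  5 │ 10 │  7 │  ┃s u░┃
   ┃Th┃├────┼────┼────┼────┤  ┃con░┃
   ┃Th┃│ 13 │  3 │  1 │  6 │  ┃inc░┃
   ┃Th┃├────┼────┼────┼────┤  ┃ory░┃
   ┃Th┃│ 14 │ 11 │  8 │ 12 │  ┃ it░┃
   ┃  ┃├────┼────┼────┼────┤  ┃   ░┃
   ┃Th┃│  4 │  9 │ 15 │    │  ┃ess░┃
   ┃  ┃└────┴────┴────┴────┘  ┃   ░┃
   ┃Th┗━━━━━━━━━━━━━━━━━━━━━━━┛ue ░┃
   ┃The process optimizes log entr▼┃
   ┗━━━━━━━━━━━━━━━━━━━━━━━━━━━━━━━┛


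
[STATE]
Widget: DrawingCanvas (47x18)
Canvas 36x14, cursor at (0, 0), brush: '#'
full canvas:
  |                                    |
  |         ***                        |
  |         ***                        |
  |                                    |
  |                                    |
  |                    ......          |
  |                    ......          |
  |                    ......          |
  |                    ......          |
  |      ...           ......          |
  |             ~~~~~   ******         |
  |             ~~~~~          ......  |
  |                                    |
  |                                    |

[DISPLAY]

+                                              
         ***                                   
         ***                                   
                                               
                                               
                    ......                     
                    ......                     
                    ......                     
                    ......                     
      ...           ......                     
             ~~~~~   ******                    
             ~~~~~          ......             
                                               
                                               
                                               
                                               
                                               
                                               


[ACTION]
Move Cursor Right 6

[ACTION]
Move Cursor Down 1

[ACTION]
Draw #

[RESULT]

                                               
      #  ***                                   
         ***                                   
                                               
                                               
                    ......                     
                    ......                     
                    ......                     
                    ......                     
      ...           ......                     
             ~~~~~   ******                    
             ~~~~~          ......             
                                               
                                               
                                               
                                               
                                               
                                               


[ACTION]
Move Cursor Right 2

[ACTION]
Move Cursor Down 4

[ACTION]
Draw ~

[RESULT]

                                               
      #  ***                                   
         ***                                   
                                               
                                               
        ~           ......                     
                    ......                     
                    ......                     
                    ......                     
      ...           ......                     
             ~~~~~   ******                    
             ~~~~~          ......             
                                               
                                               
                                               
                                               
                                               
                                               


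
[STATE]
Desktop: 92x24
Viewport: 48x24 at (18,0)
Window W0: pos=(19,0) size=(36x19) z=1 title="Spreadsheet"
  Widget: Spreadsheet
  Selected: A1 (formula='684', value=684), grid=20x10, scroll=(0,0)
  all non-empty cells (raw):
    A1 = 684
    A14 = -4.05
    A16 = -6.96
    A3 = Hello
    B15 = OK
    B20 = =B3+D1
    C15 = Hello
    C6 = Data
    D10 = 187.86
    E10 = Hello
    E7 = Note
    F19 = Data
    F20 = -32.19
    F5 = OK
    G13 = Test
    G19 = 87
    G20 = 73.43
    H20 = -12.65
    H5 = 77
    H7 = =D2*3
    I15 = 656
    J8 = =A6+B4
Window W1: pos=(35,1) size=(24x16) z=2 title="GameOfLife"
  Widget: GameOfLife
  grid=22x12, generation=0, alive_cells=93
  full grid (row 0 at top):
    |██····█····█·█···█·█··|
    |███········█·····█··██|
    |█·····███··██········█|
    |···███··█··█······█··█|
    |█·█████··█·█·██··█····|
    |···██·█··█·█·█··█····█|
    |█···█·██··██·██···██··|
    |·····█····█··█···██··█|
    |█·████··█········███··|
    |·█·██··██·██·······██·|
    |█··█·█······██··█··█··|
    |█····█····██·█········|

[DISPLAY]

 ┏━━━━━━━━━━━━━━━━━━━━━━━━━━━━━━━━━━┓           
 ┃ Spreadsheet   ┏━━━━━━━━━━━━━━━━━━━━━━┓       
 ┠───────────────┃ GameOfLife           ┃       
 ┃A1: 684        ┠──────────────────────┨       
 ┃       A       ┃Gen: 0                ┃       
 ┃---------------┃██····█····█·█···█·█··┃       
 ┃  1    [684]   ┃███········█·····█··██┃       
 ┃  2        0   ┃█·····███··██········█┃       
 ┃  3 Hello      ┃···███··█··█······█··█┃       
 ┃  4        0   ┃█·█████··█·█·██··█····┃       
 ┃  5        0   ┃···██·█··█·█·█··█····█┃       
 ┃  6        0   ┃█···█·██··██·██···██··┃       
 ┃  7        0   ┃·····█····█··█···██··█┃       
 ┃  8        0   ┃█·████··█········███··┃       
 ┃  9        0   ┃·█·██··██·██·······██·┃       
 ┃ 10        0   ┃█··█·█······██··█··█··┃       
 ┃ 11        0   ┗━━━━━━━━━━━━━━━━━━━━━━┛       
 ┃ 12        0       0       0      ┃           
 ┗━━━━━━━━━━━━━━━━━━━━━━━━━━━━━━━━━━┛           
                                                
                                                
                                                
                                                
                                                


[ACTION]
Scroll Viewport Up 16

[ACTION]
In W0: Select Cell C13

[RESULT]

 ┏━━━━━━━━━━━━━━━━━━━━━━━━━━━━━━━━━━┓           
 ┃ Spreadsheet   ┏━━━━━━━━━━━━━━━━━━━━━━┓       
 ┠───────────────┃ GameOfLife           ┃       
 ┃C13:           ┠──────────────────────┨       
 ┃       A       ┃Gen: 0                ┃       
 ┃---------------┃██····█····█·█···█·█··┃       
 ┃  1      684   ┃███········█·····█··██┃       
 ┃  2        0   ┃█·····███··██········█┃       
 ┃  3 Hello      ┃···███··█··█······█··█┃       
 ┃  4        0   ┃█·█████··█·█·██··█····┃       
 ┃  5        0   ┃···██·█··█·█·█··█····█┃       
 ┃  6        0   ┃█···█·██··██·██···██··┃       
 ┃  7        0   ┃·····█····█··█···██··█┃       
 ┃  8        0   ┃█·████··█········███··┃       
 ┃  9        0   ┃·█·██··██·██·······██·┃       
 ┃ 10        0   ┃█··█·█······██··█··█··┃       
 ┃ 11        0   ┗━━━━━━━━━━━━━━━━━━━━━━┛       
 ┃ 12        0       0       0      ┃           
 ┗━━━━━━━━━━━━━━━━━━━━━━━━━━━━━━━━━━┛           
                                                
                                                
                                                
                                                
                                                


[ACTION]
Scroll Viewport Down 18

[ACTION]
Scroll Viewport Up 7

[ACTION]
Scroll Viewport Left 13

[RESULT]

              ┏━━━━━━━━━━━━━━━━━━━━━━━━━━━━━━━━━
              ┃ Spreadsheet   ┏━━━━━━━━━━━━━━━━━
              ┠───────────────┃ GameOfLife      
              ┃C13:           ┠─────────────────
              ┃       A       ┃Gen: 0           
              ┃---------------┃██····█····█·█···
              ┃  1      684   ┃███········█·····
              ┃  2        0   ┃█·····███··██····
              ┃  3 Hello      ┃···███··█··█·····
              ┃  4        0   ┃█·█████··█·█·██··
              ┃  5        0   ┃···██·█··█·█·█··█
              ┃  6        0   ┃█···█·██··██·██··
              ┃  7        0   ┃·····█····█··█···
              ┃  8        0   ┃█·████··█········
              ┃  9        0   ┃·█·██··██·██·····
              ┃ 10        0   ┃█··█·█······██··█
              ┃ 11        0   ┗━━━━━━━━━━━━━━━━━
              ┃ 12        0       0       0     
              ┗━━━━━━━━━━━━━━━━━━━━━━━━━━━━━━━━━
                                                
                                                
                                                
                                                
                                                


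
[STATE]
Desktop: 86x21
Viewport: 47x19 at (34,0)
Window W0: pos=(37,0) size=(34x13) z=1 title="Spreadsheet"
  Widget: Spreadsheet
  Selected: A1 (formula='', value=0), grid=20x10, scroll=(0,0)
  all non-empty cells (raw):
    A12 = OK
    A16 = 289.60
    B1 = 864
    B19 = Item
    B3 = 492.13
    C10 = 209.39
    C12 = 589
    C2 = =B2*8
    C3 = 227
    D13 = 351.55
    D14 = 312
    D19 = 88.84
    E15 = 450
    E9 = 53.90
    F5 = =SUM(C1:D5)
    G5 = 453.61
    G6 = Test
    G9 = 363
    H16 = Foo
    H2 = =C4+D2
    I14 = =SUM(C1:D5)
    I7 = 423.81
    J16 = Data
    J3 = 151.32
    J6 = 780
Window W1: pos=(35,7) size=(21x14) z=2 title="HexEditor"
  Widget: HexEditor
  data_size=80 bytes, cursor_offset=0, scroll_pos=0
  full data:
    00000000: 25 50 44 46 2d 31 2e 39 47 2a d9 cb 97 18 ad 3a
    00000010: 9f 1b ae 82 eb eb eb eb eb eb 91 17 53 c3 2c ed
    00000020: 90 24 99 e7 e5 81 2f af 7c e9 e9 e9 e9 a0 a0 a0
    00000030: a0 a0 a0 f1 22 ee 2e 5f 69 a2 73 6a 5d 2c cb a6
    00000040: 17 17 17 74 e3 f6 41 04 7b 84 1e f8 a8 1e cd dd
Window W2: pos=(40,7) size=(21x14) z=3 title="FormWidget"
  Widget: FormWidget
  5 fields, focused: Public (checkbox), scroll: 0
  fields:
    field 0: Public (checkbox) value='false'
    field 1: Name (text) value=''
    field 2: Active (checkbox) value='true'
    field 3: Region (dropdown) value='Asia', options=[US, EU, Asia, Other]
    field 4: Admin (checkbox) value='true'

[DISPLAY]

   ┏━━━━━━━━━━━━━━━━━━━━━━━━━━━━━━━━┓          
   ┃ Spreadsheet                    ┃          
   ┠────────────────────────────────┨          
   ┃A1:                             ┃          
   ┃       A       B       C       D┃          
   ┃--------------------------------┃          
   ┃  1      [0]     864       0    ┃          
 ┏━━━━┏━━━━━━━━━━━━━━━━━━━┓    0    ┃          
 ┃ Hex┃ FormWidget        ┃  227    ┃          
 ┠────┠───────────────────┨    0    ┃          
 ┃0000┃> Public:     [ ]  ┃    0    ┃          
 ┃0000┃  Name:       [   ]┃    0    ┃          
 ┃0000┃  Active:     [x]  ┃━━━━━━━━━┛          
 ┃0000┃  Region:     [As▼]┃                    
 ┃0000┃  Admin:      [x]  ┃                    
 ┃    ┃                   ┃                    
 ┃    ┃                   ┃                    
 ┃    ┃                   ┃                    
 ┃    ┃                   ┃                    


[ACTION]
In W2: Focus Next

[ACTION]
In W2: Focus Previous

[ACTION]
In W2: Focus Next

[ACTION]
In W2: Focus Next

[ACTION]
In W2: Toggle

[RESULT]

   ┏━━━━━━━━━━━━━━━━━━━━━━━━━━━━━━━━┓          
   ┃ Spreadsheet                    ┃          
   ┠────────────────────────────────┨          
   ┃A1:                             ┃          
   ┃       A       B       C       D┃          
   ┃--------------------------------┃          
   ┃  1      [0]     864       0    ┃          
 ┏━━━━┏━━━━━━━━━━━━━━━━━━━┓    0    ┃          
 ┃ Hex┃ FormWidget        ┃  227    ┃          
 ┠────┠───────────────────┨    0    ┃          
 ┃0000┃  Public:     [ ]  ┃    0    ┃          
 ┃0000┃  Name:       [   ]┃    0    ┃          
 ┃0000┃> Active:     [ ]  ┃━━━━━━━━━┛          
 ┃0000┃  Region:     [As▼]┃                    
 ┃0000┃  Admin:      [x]  ┃                    
 ┃    ┃                   ┃                    
 ┃    ┃                   ┃                    
 ┃    ┃                   ┃                    
 ┃    ┃                   ┃                    


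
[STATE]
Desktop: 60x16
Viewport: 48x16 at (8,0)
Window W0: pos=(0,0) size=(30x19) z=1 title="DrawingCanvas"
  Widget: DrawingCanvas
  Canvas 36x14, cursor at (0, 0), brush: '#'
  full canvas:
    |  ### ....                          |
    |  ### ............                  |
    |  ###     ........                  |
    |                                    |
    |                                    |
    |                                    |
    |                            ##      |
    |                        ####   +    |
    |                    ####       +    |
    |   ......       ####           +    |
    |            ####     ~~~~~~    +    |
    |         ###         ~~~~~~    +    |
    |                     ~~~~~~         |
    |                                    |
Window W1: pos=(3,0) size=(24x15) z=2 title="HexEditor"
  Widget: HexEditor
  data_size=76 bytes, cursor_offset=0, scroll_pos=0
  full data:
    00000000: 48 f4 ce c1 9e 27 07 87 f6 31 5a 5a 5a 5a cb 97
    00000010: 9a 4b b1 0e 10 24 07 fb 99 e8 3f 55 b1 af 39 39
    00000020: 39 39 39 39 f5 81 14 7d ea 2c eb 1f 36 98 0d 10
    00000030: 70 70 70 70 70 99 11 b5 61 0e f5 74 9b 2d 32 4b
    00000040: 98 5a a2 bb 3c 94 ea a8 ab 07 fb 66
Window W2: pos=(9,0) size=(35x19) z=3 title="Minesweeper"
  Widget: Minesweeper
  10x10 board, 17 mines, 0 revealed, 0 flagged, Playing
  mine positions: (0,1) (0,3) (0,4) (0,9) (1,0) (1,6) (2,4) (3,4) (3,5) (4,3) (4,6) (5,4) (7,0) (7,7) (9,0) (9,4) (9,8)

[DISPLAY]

━┏━━━━━━━━━━━━━━━━━━━━━━━━━━━━━━━━━┓            
E┃ Minesweeper                     ┃            
─┠─────────────────────────────────┨            
0┃■■■■■■■■■■                       ┃            
0┃■■■■■■■■■■                       ┃            
0┃■■■■■■■■■■                       ┃            
0┃■■■■■■■■■■                       ┃            
0┃■■■■■■■■■■                       ┃            
 ┃■■■■■■■■■■                       ┃            
 ┃■■■■■■■■■■                       ┃            
 ┃■■■■■■■■■■                       ┃            
 ┃■■■■■■■■■■                       ┃            
 ┃■■■■■■■■■■                       ┃            
 ┃                                 ┃            
━┃                                 ┃            
 ┃                                 ┃            


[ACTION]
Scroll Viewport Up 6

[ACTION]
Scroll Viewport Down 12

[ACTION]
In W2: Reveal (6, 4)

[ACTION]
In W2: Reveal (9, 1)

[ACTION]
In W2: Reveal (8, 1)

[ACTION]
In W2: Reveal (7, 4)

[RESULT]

━┏━━━━━━━━━━━━━━━━━━━━━━━━━━━━━━━━━┓            
E┃ Minesweeper                     ┃            
─┠─────────────────────────────────┨            
0┃■■■■■■■■■■                       ┃            
0┃■223■■■■■■                       ┃            
0┃11 2■■■■■■                       ┃            
0┃  13■■■■■■                       ┃            
0┃  1■■■■■■■                       ┃            
 ┃  12■■■■■■                       ┃            
 ┃11 1111■■■                       ┃            
 ┃■1    1■■■                       ┃            
 ┃■2 1111■■■                       ┃            
 ┃■1 1■■■■■■                       ┃            
 ┃                                 ┃            
━┃                                 ┃            
 ┃                                 ┃            


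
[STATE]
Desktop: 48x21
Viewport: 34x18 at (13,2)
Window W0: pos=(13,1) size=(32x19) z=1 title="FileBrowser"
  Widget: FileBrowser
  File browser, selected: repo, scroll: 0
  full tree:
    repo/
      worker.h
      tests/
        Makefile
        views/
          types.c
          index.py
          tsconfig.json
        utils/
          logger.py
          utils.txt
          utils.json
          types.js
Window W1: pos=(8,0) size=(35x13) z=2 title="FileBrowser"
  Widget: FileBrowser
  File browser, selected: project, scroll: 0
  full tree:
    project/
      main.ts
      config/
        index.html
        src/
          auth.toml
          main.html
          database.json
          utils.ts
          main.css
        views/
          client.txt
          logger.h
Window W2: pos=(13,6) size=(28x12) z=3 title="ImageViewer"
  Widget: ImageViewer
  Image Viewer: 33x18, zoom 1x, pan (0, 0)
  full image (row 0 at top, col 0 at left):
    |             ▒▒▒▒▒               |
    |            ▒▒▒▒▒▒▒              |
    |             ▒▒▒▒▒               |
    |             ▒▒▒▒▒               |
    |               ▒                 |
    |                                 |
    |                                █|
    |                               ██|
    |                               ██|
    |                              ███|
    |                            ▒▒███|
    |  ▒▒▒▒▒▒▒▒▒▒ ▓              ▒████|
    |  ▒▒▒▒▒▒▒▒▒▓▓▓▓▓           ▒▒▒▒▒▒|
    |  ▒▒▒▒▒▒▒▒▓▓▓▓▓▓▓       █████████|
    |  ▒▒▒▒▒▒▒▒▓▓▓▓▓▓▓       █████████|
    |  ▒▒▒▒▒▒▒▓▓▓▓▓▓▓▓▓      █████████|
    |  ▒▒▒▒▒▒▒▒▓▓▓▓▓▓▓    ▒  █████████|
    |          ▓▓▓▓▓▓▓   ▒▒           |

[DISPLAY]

─────────────────────────────┨ ┃  
] project/                   ┃─┨  
main.ts                      ┃ ┃  
[+] config/                  ┃ ┃  
┏━━━━━━━━━━━━━━━━━━━━━━━━━━┓ ┃ ┃  
┃ ImageViewer              ┃ ┃ ┃  
┠──────────────────────────┨ ┃ ┃  
┃             ▒▒▒▒▒        ┃ ┃ ┃  
┃            ▒▒▒▒▒▒▒       ┃ ┃ ┃  
┃             ▒▒▒▒▒        ┃ ┃ ┃  
┃             ▒▒▒▒▒        ┃━┛ ┃  
┃               ▒          ┃   ┃  
┃                          ┃   ┃  
┃                          ┃   ┃  
┃                          ┃   ┃  
┗━━━━━━━━━━━━━━━━━━━━━━━━━━┛   ┃  
┃                              ┃  
┗━━━━━━━━━━━━━━━━━━━━━━━━━━━━━━┛  


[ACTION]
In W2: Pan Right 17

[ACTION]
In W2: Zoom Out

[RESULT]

─────────────────────────────┨ ┃  
] project/                   ┃─┨  
main.ts                      ┃ ┃  
[+] config/                  ┃ ┃  
┏━━━━━━━━━━━━━━━━━━━━━━━━━━┓ ┃ ┃  
┃ ImageViewer              ┃ ┃ ┃  
┠──────────────────────────┨ ┃ ┃  
┃▒                         ┃ ┃ ┃  
┃▒▒                        ┃ ┃ ┃  
┃▒                         ┃ ┃ ┃  
┃▒                         ┃━┛ ┃  
┃                          ┃   ┃  
┃                          ┃   ┃  
┃               █          ┃   ┃  
┃              ██          ┃   ┃  
┗━━━━━━━━━━━━━━━━━━━━━━━━━━┛   ┃  
┃                              ┃  
┗━━━━━━━━━━━━━━━━━━━━━━━━━━━━━━┛  


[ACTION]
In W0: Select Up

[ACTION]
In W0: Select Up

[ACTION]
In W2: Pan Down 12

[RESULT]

─────────────────────────────┨ ┃  
] project/                   ┃─┨  
main.ts                      ┃ ┃  
[+] config/                  ┃ ┃  
┏━━━━━━━━━━━━━━━━━━━━━━━━━━┓ ┃ ┃  
┃ ImageViewer              ┃ ┃ ┃  
┠──────────────────────────┨ ┃ ┃  
┃          ▒▒▒▒▒▒          ┃ ┃ ┃  
┃       █████████          ┃ ┃ ┃  
┃       █████████          ┃ ┃ ┃  
┃▓      █████████          ┃━┛ ┃  
┃    ▒  █████████          ┃   ┃  
┃   ▒▒                     ┃   ┃  
┃                          ┃   ┃  
┃                          ┃   ┃  
┗━━━━━━━━━━━━━━━━━━━━━━━━━━┛   ┃  
┃                              ┃  
┗━━━━━━━━━━━━━━━━━━━━━━━━━━━━━━┛  


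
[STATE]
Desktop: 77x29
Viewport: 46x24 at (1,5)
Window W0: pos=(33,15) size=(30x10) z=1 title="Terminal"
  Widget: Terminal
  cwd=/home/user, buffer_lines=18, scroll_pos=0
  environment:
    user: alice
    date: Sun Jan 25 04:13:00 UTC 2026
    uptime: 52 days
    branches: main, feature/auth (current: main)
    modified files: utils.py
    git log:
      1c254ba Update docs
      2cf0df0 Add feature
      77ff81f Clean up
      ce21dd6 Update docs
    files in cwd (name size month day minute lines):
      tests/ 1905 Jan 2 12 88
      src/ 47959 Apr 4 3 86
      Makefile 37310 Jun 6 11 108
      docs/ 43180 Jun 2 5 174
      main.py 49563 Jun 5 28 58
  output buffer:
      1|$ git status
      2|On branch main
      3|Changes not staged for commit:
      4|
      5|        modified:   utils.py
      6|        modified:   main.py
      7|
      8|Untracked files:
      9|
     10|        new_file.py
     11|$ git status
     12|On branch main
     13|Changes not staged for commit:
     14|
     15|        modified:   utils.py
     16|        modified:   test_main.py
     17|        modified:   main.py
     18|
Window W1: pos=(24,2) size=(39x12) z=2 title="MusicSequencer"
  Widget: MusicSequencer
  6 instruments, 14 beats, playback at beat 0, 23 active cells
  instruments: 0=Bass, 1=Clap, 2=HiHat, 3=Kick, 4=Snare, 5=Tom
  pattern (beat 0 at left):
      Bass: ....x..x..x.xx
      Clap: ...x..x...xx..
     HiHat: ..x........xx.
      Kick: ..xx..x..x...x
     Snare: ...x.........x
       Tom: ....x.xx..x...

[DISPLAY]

                       ┃      ▼1234567890123  
                       ┃  Bass····█··█··█·██  
                       ┃  Clap···█··█···██··  
                       ┃ HiHat··█········██·  
                       ┃  Kick··██··█··█···█  
                       ┃ Snare···█·········█  
                       ┃   Tom····█·██··█···  
                       ┃                      
                       ┗━━━━━━━━━━━━━━━━━━━━━━
                                              
                                ┏━━━━━━━━━━━━━
                                ┃ Terminal    
                                ┠─────────────
                                ┃$ git status 
                                ┃On branch mai
                                ┃Changes not s
                                ┃             
                                ┃        modif
                                ┃        modif
                                ┗━━━━━━━━━━━━━
                                              
                                              
                                              
                                              


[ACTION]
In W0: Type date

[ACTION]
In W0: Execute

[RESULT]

                       ┃      ▼1234567890123  
                       ┃  Bass····█··█··█·██  
                       ┃  Clap···█··█···██··  
                       ┃ HiHat··█········██·  
                       ┃  Kick··██··█··█···█  
                       ┃ Snare···█·········█  
                       ┃   Tom····█·██··█···  
                       ┃                      
                       ┗━━━━━━━━━━━━━━━━━━━━━━
                                              
                                ┏━━━━━━━━━━━━━
                                ┃ Terminal    
                                ┠─────────────
                                ┃        modif
                                ┃        modif
                                ┃             
                                ┃$ date       
                                ┃Sun Jan 25 04
                                ┃$ █          
                                ┗━━━━━━━━━━━━━
                                              
                                              
                                              
                                              


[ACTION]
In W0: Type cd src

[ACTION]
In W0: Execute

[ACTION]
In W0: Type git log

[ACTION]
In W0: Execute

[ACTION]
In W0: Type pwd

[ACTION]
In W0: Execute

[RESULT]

                       ┃      ▼1234567890123  
                       ┃  Bass····█··█··█·██  
                       ┃  Clap···█··█···██··  
                       ┃ HiHat··█········██·  
                       ┃  Kick··██··█··█···█  
                       ┃ Snare···█·········█  
                       ┃   Tom····█·██··█···  
                       ┃                      
                       ┗━━━━━━━━━━━━━━━━━━━━━━
                                              
                                ┏━━━━━━━━━━━━━
                                ┃ Terminal    
                                ┠─────────────
                                ┃2cf0df0 Add f
                                ┃77ff81f Clean
                                ┃ce21dd6 Updat
                                ┃$ pwd        
                                ┃/home/user/sr
                                ┃$ █          
                                ┗━━━━━━━━━━━━━
                                              
                                              
                                              
                                              
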